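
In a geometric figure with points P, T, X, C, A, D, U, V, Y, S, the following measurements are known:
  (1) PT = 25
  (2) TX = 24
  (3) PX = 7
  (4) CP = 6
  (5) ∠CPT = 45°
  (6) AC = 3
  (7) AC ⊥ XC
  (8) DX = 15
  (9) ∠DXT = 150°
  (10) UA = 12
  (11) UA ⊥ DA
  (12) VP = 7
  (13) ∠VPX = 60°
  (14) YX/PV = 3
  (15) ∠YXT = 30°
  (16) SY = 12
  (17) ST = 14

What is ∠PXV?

Step 1: By the law of cosines on triangle XPV: XV² = 7² + 7² − 2·7·7·cos(60°) = 49, so XV = 7.
Step 2: By the inverse law of cosines on triangle PXV: cos(∠PXV) = (7² + 7² − 7²) / (2·7·7) = 49/98 = 0.5, so ∠PXV = 60°.

Therefore, the measure of angle ∠PXV = 60°.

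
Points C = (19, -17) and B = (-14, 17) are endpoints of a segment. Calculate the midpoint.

The midpoint is the average of the coordinates:
x: (19 + -14)/2 = 5/2
y: (-17 + 17)/2 = 0
Midpoint = (5/2, 0)

(5/2, 0)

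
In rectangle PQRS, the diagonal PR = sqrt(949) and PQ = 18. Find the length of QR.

Using the Pythagorean theorem: d^2 = a^2 + b^2
b^2 = d^2 - a^2
b^2 = 949 - 324
b^2 = 625
b = sqrt(625) = 25

25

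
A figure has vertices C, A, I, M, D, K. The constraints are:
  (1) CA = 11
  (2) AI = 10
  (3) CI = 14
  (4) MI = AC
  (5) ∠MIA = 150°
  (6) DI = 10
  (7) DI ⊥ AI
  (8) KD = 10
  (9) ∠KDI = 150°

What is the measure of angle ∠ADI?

Step 1: By the law of cosines on triangle DIA: DA² = 10² + 10² − 2·10·10·cos(90°) = 200, so DA = 10·√2.
Step 2: By the inverse law of cosines on triangle ADI: cos(∠ADI) = ((10·√2)² + 10² − 10²) / (2·10·√2·10) = 200/282.84 = 0.7071, so ∠ADI = 45°.

Therefore, the measure of angle ∠ADI = 45°.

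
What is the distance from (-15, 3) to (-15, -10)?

The horizontal distance is |-15 - -15| = 0 and the vertical distance is |-10 - 3| = 13.
By the Pythagorean theorem, d = sqrt(0^2 + 13^2) = sqrt(169) = 13.

13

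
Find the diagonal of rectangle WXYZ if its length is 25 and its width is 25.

Using the Pythagorean theorem:
d² = 25² + 25² = 625 + 625 = 1250
d = sqrt(1250) = 25*sqrt(2)

25*sqrt(2)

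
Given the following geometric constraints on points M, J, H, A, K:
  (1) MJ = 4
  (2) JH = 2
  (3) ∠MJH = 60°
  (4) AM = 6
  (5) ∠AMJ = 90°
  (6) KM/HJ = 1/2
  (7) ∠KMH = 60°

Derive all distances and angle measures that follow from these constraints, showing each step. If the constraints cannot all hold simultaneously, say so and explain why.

The constraints are consistent.

From the given relations:
  KM = 1/2·HJ = 1/2·2 = 1

Step 1: From MJ = 4, JH = 2, and ∠MJH = 60°, by the law of cosines:
  MH² = MJ² + JH² - 2·MJ·JH·cos(60°) = 16 + 4 - 8 = 12
  MH = 2·√3

Step 2: From JM = 4, MA = 6, and ∠JMA = 90°, by the law of cosines:
  JA² = JM² + MA² - 2·JM·MA·cos(90°) = 16 + 36 - 0 = 52
  JA = 2·√13

Step 3: From HM = 2·√3, MK = 1, and ∠HMK = 60°, by the law of cosines:
  HK² = HM² + MK² - 2·HM·MK·cos(60°) = 12 + 1 - 3.464 = 9.536
  HK ≈ 3.09

Step 4: From MH = 2·√3, MJ = 4, HJ = 2, by the inverse law of cosines:
  cos(∠HMJ) = (MH² + MJ² - HJ²) / (2·MH·MJ)
  ∠HMJ = 30°

Step 5: From JA = 2·√13, JM = 4, AM = 6, by the inverse law of cosines:
  cos(∠AJM) = (JA² + JM² - AM²) / (2·JA·JM)
  ∠AJM = 56.31°

Step 6: From HJ = 2, HM = 2·√3, JM = 4, by the inverse law of cosines:
  cos(∠JHM) = (HJ² + HM² - JM²) / (2·HJ·HM)
  ∠JHM = 90°

Step 7: From AJ = 2·√13, AM = 6, JM = 4, by the inverse law of cosines:
  cos(∠JAM) = (AJ² + AM² - JM²) / (2·AJ·AM)
  ∠JAM = 33.69°

Step 8: From HK = 3.09, HM = 2·√3, KM = 1, by the inverse law of cosines:
  cos(∠KHM) = (HK² + HM² - KM²) / (2·HK·HM)
  ∠KHM = 16.29°

Step 9: From KH = 3.09, KM = 1, HM = 2·√3, by the inverse law of cosines:
  cos(∠HKM) = (KH² + KM² - HM²) / (2·KH·KM)
  ∠HKM = 103.71°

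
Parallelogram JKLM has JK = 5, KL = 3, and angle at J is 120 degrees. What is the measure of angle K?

In a parallelogram, consecutive angles are supplementary (sum to 180°).
angle K = 180 - angle J
angle K = 180 - 120
angle K = 60 degrees

60 degrees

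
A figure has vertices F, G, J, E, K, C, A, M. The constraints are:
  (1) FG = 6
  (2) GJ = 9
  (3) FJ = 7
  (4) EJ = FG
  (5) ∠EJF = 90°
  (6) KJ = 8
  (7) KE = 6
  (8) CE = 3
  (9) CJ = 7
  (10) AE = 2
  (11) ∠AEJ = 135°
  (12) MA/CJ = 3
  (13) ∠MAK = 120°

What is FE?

From the given relations: EJ = FG = 6.
Step 1: By the law of cosines on triangle FJE: FE² = 7² + 6² − 2·7·6·cos(90°) = 85, so FE = √85.

Therefore, the length of FE = √85.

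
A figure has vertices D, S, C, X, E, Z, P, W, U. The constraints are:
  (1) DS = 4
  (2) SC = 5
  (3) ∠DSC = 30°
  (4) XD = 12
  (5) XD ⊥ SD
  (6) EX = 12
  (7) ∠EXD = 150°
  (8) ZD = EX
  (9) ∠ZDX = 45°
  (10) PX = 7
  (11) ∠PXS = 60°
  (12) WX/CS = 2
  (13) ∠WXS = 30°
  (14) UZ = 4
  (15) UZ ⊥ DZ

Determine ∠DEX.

Step 1: By the law of cosines on triangle EXD: ED² = 12² + 12² − 2·12·12·cos(150°) = 537.42, so ED ≈ 23.18.
Step 2: By the inverse law of cosines on triangle DEX: cos(∠DEX) = (23.18² + 12² − 12²) / (2·23.18·12) = 537.42/556.37 = 0.9659, so ∠DEX = 15°.

Therefore, the measure of angle ∠DEX = 15°.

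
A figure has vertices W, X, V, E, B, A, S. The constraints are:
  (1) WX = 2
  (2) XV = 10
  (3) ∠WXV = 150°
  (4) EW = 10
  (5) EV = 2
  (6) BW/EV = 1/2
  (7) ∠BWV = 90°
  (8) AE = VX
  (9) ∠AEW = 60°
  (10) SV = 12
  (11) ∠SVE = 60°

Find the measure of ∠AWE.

From the given relations: AE = VX = 10.
Step 1: By the law of cosines on triangle WEA: WA² = 10² + 10² − 2·10·10·cos(60°) = 100, so WA = 10.
Step 2: By the inverse law of cosines on triangle AWE: cos(∠AWE) = (10² + 10² − 10²) / (2·10·10) = 100/200 = 0.5, so ∠AWE = 60°.

Therefore, the measure of angle ∠AWE = 60°.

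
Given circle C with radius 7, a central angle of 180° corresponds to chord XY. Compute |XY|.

Drop a perpendicular from the center to the chord, bisecting both the chord and the central angle.
Each half-chord = r sin(θ/2) = 7 sin(90°).
The full chord = 2 × 7 × sin(90°) = 14.

14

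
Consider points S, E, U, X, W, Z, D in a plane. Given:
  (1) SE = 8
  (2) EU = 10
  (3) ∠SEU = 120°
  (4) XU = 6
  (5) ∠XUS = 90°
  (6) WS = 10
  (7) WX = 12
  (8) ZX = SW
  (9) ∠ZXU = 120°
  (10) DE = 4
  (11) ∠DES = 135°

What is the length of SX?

Step 1: By the law of cosines on triangle UES: US² = 10² + 8² − 2·10·8·cos(120°) = 244, so US = 2·√61.
Step 2: By the law of cosines on triangle SUX: SX² = (2·√61)² + 6² − 2·2·√61·6·cos(90°) = 280, so SX = 2·√70.

Therefore, the length of SX = 2·√70.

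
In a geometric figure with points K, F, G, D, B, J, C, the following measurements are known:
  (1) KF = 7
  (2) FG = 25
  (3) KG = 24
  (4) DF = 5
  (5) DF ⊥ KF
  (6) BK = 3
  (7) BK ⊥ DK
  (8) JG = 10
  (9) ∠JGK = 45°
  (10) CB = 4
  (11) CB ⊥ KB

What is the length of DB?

Step 1: By the law of cosines on triangle DFK: DK² = 5² + 7² − 2·5·7·cos(90°) = 74, so DK = √74.
Step 2: By the law of cosines on triangle DKB: DB² = √74² + 3² − 2·√74·3·cos(90°) = 83, so DB = √83.

Therefore, the length of DB = √83.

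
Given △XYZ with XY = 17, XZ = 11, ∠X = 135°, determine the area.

Area = (1/2)(17)(11) sin(135°) = (1/2)(17)(11)(sqrt(2)/2) = 187*sqrt(2)/4

187*sqrt(2)/4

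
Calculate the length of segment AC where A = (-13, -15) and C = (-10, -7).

d = sqrt((3)^2 + (8)^2) = sqrt(73)

sqrt(73)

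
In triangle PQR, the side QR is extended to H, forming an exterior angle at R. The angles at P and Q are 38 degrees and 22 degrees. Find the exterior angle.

By the exterior angle theorem, an exterior angle of a triangle equals the sum of the two remote interior angles.
Exterior angle = angle P + angle Q
Exterior angle = 38 + 22 = 60 degrees

60 degrees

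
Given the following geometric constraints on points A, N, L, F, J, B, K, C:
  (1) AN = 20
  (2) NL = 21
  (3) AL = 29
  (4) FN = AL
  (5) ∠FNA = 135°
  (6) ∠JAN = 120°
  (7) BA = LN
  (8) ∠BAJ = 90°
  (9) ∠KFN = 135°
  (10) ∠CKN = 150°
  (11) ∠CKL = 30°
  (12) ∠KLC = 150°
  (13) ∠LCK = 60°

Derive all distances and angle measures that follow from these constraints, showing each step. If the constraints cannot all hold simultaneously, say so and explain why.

These constraints are not satisfiable: (11), (12) and (13) are the three interior angles of triangle CKL, which must sum to 180°, but 30° + 150° + 60° = 240°. No planar figure meets all of them, so nothing further can be derived.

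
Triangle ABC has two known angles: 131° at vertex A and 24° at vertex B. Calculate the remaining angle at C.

The interior angles sum to 180°: angle C = 180 - 131 - 24 = 25°.
The triangle is obtuse (angles 131°, 24°, 25°).

25 degrees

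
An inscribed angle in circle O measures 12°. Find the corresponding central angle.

Central angle = 2 × 12° = 24° (inscribed angle theorem).

24°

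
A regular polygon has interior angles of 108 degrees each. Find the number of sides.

Each interior angle of a regular n-gon is (n - 2) * 180 / n.
Setting this equal to 108:
(n - 2) * 180 / n = 108
Each exterior angle = 180 - 108 = 72 degrees.
Since exterior angles sum to 360: n = 360 / 72 = 5.

5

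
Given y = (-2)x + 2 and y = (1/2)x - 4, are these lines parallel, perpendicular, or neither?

Slope of line 1: m1 = -2
Slope of line 2: m2 = 1/2
Two lines are perpendicular when the product of their slopes is -1 (negative reciprocals).
m1 * m2 = (-2) * (1/2) = -1, confirming perpendicularity.

Perpendicular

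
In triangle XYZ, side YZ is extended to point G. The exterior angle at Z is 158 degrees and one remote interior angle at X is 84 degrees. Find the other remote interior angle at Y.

The exterior angle theorem states that an exterior angle equals the sum of the two non-adjacent interior angles.
So 158 = 84 + angle Y, which gives angle Y = 158 - 84 = 74 degrees.

74 degrees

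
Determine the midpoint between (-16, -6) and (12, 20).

M = ((x₁ + x₂)/2, (y₁ + y₂)/2)
= ((-16 + 12)/2, (-6 + 20)/2)
= (-4/2, 14/2) = (-2, 7)

(-2, 7)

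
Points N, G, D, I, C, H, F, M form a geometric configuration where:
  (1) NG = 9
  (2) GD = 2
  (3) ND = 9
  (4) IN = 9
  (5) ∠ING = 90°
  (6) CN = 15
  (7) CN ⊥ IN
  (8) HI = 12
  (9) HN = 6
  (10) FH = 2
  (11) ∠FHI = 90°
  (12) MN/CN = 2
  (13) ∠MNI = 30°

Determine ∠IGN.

Step 1: By the law of cosines on triangle GNI: GI² = 9² + 9² − 2·9·9·cos(90°) = 162, so GI = 9·√2.
Step 2: By the inverse law of cosines on triangle IGN: cos(∠IGN) = ((9·√2)² + 9² − 9²) / (2·9·√2·9) = 162/229.1 = 0.7071, so ∠IGN = 45°.

Therefore, the measure of angle ∠IGN = 45°.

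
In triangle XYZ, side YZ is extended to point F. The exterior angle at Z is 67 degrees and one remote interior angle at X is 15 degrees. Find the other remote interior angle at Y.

The exterior angle theorem states that an exterior angle equals the sum of the two non-adjacent interior angles.
So 67 = 15 + angle Y, which gives angle Y = 67 - 15 = 52 degrees.

52 degrees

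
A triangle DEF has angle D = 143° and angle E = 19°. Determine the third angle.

angle F = 180 - 143 - 19 = 18 degrees.

18 degrees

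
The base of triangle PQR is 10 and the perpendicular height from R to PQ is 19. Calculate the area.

Area = (1/2)(10)(19) = 95

95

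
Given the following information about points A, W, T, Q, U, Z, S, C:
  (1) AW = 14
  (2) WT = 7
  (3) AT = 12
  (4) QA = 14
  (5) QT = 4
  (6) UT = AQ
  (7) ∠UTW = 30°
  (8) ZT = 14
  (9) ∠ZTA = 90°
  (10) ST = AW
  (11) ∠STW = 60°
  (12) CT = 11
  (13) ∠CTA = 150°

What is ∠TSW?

From the given relations: ST = AW = 14.
Step 1: By the law of cosines on triangle STW: SW² = 14² + 7² − 2·14·7·cos(60°) = 147, so SW = 7·√3.
Step 2: By the inverse law of cosines on triangle TSW: cos(∠TSW) = (14² + (7·√3)² − 7²) / (2·14·7·√3) = 294/339.48 = 0.866, so ∠TSW = 30°.

Therefore, the measure of angle ∠TSW = 30°.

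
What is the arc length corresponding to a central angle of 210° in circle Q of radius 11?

Arc length = 2π(11)(7/12) = 77*pi/6

77*pi/6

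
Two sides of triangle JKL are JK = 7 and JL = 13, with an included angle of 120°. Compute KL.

By the law of cosines: KL^2 = JK^2 + JL^2 - 2*JK*JL*cos(J)
KL^2 = 7^2 + 13^2 - 2*7*13*cos(120°)
KL^2 = 49 + 169 - 182*(-1/2)
KL^2 = 309
KL = sqrt(309)

sqrt(309)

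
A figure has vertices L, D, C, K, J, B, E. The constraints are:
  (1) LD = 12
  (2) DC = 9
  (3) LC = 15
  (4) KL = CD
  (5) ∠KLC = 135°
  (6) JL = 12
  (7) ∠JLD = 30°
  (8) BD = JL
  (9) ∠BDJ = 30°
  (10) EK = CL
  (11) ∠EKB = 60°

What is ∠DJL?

Step 1: By the law of cosines on triangle JLD: JD² = 12² + 12² − 2·12·12·cos(30°) = 38.58, so JD ≈ 6.21.
Step 2: By the inverse law of cosines on triangle DJL: cos(∠DJL) = (6.21² + 12² − 12²) / (2·6.21·12) = 38.58/149.08 = 0.2588, so ∠DJL = 75°.

Therefore, the measure of angle ∠DJL = 75°.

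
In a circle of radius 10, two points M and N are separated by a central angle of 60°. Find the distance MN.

Drop a perpendicular from the center to the chord, bisecting both the chord and the central angle.
Each half-chord = r sin(θ/2) = 10 sin(30°).
The full chord = 2 × 10 × sin(30°) = 10.

10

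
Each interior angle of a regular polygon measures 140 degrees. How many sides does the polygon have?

Exterior angle = 180 - 140 = 40. n = 360 / 40 = 9.

9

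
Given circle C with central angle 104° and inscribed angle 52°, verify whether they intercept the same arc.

By the inscribed angle theorem, if both angles subtend the same arc, the inscribed angle must be half the central angle.
Half of 104° = 52°, which equals the given inscribed angle of 52°.
Therefore, yes, they correspond to the same arc.

Yes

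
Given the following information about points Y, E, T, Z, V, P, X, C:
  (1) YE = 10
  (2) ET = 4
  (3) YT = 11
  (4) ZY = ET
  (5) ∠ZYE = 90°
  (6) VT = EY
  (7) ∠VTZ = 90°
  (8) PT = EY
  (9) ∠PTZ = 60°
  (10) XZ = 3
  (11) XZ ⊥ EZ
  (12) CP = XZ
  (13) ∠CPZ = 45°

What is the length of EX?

From the given relations: ZY = ET = 4.
Step 1: By the law of cosines on triangle ZYE: ZE² = 4² + 10² − 2·4·10·cos(90°) = 116, so ZE = 2·√29.
Step 2: By the law of cosines on triangle EZX: EX² = (2·√29)² + 3² − 2·2·√29·3·cos(90°) = 125, so EX = 5·√5.

Therefore, the length of EX = 5·√5.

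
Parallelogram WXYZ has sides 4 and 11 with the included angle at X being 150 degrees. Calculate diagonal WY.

Using the law of cosines:
d^2 = 4^2 + 11^2 - 2(4)(11)cos(150 degrees)
d^2 = 16 + 121 - 88*-sqrt(3)/2
d^2 = 44*sqrt(3) + 137
d = sqrt(44*sqrt(3) + 137)

sqrt(44*sqrt(3) + 137)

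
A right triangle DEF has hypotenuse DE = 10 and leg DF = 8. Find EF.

Rearranging the Pythagorean theorem to solve for the unknown leg:
leg^2 = hypotenuse^2 - known_leg^2 = 100 - 64 = 36
leg = sqrt(36) = 6.

6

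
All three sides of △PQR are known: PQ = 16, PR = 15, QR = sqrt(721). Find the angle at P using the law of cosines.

cos(P) = (16² + 15² - (sqrt(721))²) / (2 × 16 × 15) = -1/2, so P = arccos(-1/2) = 120°.

120°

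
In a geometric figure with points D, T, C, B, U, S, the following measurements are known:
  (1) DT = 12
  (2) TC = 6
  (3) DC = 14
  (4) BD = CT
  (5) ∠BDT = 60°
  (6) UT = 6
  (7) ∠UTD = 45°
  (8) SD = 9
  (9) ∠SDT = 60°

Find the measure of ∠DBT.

From the given relations: BD = CT = 6.
Step 1: By the law of cosines on triangle BDT: BT² = 6² + 12² − 2·6·12·cos(60°) = 108, so BT = 6·√3.
Step 2: By the inverse law of cosines on triangle DBT: cos(∠DBT) = (6² + (6·√3)² − 12²) / (2·6·6·√3) = 0/124.71 = 0, so ∠DBT = 90°.

Therefore, the measure of angle ∠DBT = 90°.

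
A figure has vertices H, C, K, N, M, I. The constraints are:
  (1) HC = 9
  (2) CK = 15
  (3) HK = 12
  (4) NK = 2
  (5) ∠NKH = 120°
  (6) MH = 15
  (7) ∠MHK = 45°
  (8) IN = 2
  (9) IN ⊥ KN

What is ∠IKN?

Step 1: By the law of cosines on triangle KNI: KI² = 2² + 2² − 2·2·2·cos(90°) = 8, so KI = 2·√2.
Step 2: By the inverse law of cosines on triangle IKN: cos(∠IKN) = ((2·√2)² + 2² − 2²) / (2·2·√2·2) = 8/11.31 = 0.7071, so ∠IKN = 45°.

Therefore, the measure of angle ∠IKN = 45°.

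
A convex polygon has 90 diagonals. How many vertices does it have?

Using d = n(n - 3)/2, we solve 90 = n(n - 3)/2.
So n(n - 3) = 180.
Testing n = 15: 15 * 12 = 180 = 180. Correct.
The polygon has 15 sides.

15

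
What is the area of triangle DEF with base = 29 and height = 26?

Area = (1/2)(29)(26) = 377

377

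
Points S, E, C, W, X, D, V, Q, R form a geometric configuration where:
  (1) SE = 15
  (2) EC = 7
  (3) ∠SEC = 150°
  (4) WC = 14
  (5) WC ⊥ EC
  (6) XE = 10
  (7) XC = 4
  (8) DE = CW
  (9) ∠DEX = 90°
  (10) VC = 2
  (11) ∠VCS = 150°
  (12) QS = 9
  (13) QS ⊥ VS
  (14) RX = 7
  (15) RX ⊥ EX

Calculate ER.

Step 1: By the law of cosines on triangle EXR: ER² = 10² + 7² − 2·10·7·cos(90°) = 149, so ER = √149.

Therefore, the length of ER = √149.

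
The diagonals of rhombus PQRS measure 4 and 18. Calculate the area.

Area = (4 * 18) / 2 = 72 / 2 = 36

36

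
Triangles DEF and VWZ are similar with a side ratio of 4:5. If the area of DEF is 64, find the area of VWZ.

The ratio of areas of similar triangles = (side ratio)^2.
Side ratio = 4:5, so area ratio = 16:25.
Area of VWZ / Area of DEF = 25/16
Area of VWZ = 64 * 25/16 = 100

100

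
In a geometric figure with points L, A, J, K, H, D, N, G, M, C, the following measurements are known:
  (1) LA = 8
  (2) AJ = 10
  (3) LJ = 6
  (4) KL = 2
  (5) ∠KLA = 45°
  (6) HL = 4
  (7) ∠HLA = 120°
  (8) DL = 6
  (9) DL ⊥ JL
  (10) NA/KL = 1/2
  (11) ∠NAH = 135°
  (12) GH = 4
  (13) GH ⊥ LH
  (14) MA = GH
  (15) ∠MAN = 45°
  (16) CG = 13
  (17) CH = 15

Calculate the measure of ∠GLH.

Step 1: By the law of cosines on triangle LHG: LG² = 4² + 4² − 2·4·4·cos(90°) = 32, so LG = 4·√2.
Step 2: By the inverse law of cosines on triangle GLH: cos(∠GLH) = ((4·√2)² + 4² − 4²) / (2·4·√2·4) = 32/45.25 = 0.7071, so ∠GLH = 45°.

Therefore, the measure of angle ∠GLH = 45°.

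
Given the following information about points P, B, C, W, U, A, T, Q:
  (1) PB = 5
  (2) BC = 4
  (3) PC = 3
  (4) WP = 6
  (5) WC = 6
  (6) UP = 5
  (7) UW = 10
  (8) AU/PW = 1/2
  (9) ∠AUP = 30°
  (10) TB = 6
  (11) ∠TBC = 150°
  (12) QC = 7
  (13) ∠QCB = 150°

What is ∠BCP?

Step 1: By the inverse law of cosines on triangle BCP: cos(∠BCP) = (4² + 3² − 5²) / (2·4·3) = 0/24 = 0, so ∠BCP = 90°.

Therefore, the measure of angle ∠BCP = 90°.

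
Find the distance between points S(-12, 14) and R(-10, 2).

The horizontal distance is |-10 - -12| = 2 and the vertical distance is |2 - 14| = 12.
By the Pythagorean theorem, d = sqrt(2^2 + 12^2) = sqrt(148) = 2*sqrt(37).

2*sqrt(37)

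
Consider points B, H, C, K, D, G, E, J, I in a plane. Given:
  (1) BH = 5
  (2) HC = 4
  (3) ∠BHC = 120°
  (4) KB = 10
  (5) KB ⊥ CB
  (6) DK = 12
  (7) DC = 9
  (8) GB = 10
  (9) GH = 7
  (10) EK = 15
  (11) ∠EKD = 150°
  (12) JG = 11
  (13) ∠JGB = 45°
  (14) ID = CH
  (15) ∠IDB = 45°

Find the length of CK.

Step 1: By the law of cosines on triangle BHC: BC² = 5² + 4² − 2·5·4·cos(120°) = 61, so BC = √61.
Step 2: By the law of cosines on triangle CBK: CK² = √61² + 10² − 2·√61·10·cos(90°) = 161, so CK = √161.

Therefore, the length of CK = √161.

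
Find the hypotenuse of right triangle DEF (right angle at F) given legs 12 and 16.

In a right triangle, the square of the hypotenuse equals the sum of the squares of the two legs.
The legs are 12 and 16, so the hypotenuse = sqrt(144 + 256) = sqrt(400) = 20.

20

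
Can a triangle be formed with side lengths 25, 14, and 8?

No.
The triangle inequality is violated: 14 + 8 = 22 ≤ 25.
These lengths cannot form a triangle.

No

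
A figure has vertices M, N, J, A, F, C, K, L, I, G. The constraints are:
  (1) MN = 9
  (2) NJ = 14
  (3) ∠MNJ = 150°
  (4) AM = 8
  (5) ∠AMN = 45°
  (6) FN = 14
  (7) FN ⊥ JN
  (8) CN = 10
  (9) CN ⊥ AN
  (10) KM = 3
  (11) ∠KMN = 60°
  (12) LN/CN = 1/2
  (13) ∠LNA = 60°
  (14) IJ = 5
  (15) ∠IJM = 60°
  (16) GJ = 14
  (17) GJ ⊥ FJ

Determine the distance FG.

Step 1: By the law of cosines on triangle JNF: JF² = 14² + 14² − 2·14·14·cos(90°) = 392, so JF = 14·√2.
Step 2: By the law of cosines on triangle FJG: FG² = (14·√2)² + 14² − 2·14·√2·14·cos(90°) = 588, so FG = 14·√3.

Therefore, the length of FG = 14·√3.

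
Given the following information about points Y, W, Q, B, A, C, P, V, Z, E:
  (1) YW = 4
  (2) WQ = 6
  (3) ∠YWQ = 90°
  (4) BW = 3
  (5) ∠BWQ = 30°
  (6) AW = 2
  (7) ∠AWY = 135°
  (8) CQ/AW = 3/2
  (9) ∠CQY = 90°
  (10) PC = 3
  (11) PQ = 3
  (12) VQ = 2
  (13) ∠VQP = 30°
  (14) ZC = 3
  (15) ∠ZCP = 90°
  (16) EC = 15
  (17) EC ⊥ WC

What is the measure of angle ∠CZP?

Step 1: By the law of cosines on triangle ZCP: ZP² = 3² + 3² − 2·3·3·cos(90°) = 18, so ZP = 3·√2.
Step 2: By the inverse law of cosines on triangle CZP: cos(∠CZP) = (3² + (3·√2)² − 3²) / (2·3·3·√2) = 18/25.46 = 0.7071, so ∠CZP = 45°.

Therefore, the measure of angle ∠CZP = 45°.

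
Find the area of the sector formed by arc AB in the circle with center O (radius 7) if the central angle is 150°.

Sector area = πr² × θ/360
= π × 7² × 5/12
= π × 49 × 5/12
= 245*pi/12

245*pi/12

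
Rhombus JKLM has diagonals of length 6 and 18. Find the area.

The diagonals of a rhombus divide it into four right triangles.
Each triangle has legs 6/ 2 = 3 and 18/2 = 9, so each has area (1/2)*3*9 = 27/2.
Four such triangles give total area = (d1 * d2) / 2 = 54.

54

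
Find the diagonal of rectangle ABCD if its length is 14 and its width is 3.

d = sqrt(14^2 + 3^2) = sqrt(205)

sqrt(205)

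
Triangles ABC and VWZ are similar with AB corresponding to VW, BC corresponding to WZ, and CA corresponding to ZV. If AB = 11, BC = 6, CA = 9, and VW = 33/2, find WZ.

k = 33/2/11 = 3/2. WZ = 3/2 * 6 = 9.

9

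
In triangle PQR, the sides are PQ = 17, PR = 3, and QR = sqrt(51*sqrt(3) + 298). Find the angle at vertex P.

By the inverse law of cosines: cos(P) = (PQ² + PR² - QR²) / (2 × PQ × PR)
cos(P) = (17² + 3² - (sqrt(51*sqrt(3) + 298))²) / (2 × 17 × 3)
cos(P) = (289 + 9 - (51*sqrt(3) + 298)) / 102
cos(P) = -sqrt(3)/2
P = arccos(-sqrt(3)/2) = 150°

150°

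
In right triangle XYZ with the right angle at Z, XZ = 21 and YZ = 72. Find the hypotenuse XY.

By the Pythagorean theorem: XY^2 = XZ^2 + YZ^2
XY^2 = 21^2 + 72^2 = 441 + 5184 = 5625
XY = sqrt(5625) = 75

75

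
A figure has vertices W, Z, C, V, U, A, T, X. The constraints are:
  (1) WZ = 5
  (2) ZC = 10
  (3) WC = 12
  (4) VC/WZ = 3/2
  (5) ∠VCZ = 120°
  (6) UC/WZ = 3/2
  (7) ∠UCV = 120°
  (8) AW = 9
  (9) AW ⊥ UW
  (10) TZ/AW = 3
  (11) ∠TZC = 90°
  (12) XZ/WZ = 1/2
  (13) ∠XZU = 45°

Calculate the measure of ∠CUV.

From the given relations: UC = 3/2·WZ = 3/2·5 ≈ 7.5; VC = 3/2·WZ = 3/2·5 ≈ 7.5.
Step 1: By the law of cosines on triangle UCV: UV² = 7.5² + 7.5² − 2·7.5·7.5·cos(120°) = 168.75, so UV ≈ 12.99.
Step 2: By the inverse law of cosines on triangle CUV: cos(∠CUV) = (7.5² + 12.99² − 7.5²) / (2·7.5·12.99) = 168.75/194.86 = 0.866, so ∠CUV = 30°.

Therefore, the measure of angle ∠CUV = 30°.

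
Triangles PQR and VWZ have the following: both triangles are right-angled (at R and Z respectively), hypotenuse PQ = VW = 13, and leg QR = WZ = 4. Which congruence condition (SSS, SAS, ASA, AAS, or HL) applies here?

Consider the given information: both triangles are right-angled (at R and Z respectively), hypotenuse PQ = VW = 13, and leg QR = WZ = 4
This is not SSS or ASA: SSS requires all three pairs of sides, but we don't have that. ASA requires two angles and the side between them.
The correct criterion is HL. The hypotenuse and one leg of two right triangles are equal (Hypotenuse-Leg).

HL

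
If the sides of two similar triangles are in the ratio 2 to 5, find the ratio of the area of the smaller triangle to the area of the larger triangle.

The ratio of areas of similar triangles equals the square of the side ratio.
Side ratio = 2:5
Area ratio = (2/5)^2 = 4/25 = 4:25

4:25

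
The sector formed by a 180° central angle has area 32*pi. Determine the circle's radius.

Sector area A = πr² × θ/360, so r² = 360A / (πθ).
r² = 360 × 32*pi / (π × 180)
r² = 64
r = 8

8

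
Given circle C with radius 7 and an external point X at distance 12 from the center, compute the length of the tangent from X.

The tangent, radius, and line from the external point to the center form a right triangle.
The right angle is where the tangent meets the radius.
By the Pythagorean theorem: tangent² + 7² = 12²
tangent² = 144 - 49 = 95
tangent = sqrt(95)

sqrt(95)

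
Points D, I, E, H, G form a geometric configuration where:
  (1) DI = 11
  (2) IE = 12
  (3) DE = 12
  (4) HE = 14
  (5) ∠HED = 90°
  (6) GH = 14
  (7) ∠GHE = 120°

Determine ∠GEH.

Step 1: By the law of cosines on triangle EHG: EG² = 14² + 14² − 2·14·14·cos(120°) = 588, so EG = 14·√3.
Step 2: By the inverse law of cosines on triangle GEH: cos(∠GEH) = ((14·√3)² + 14² − 14²) / (2·14·√3·14) = 588/678.96 = 0.866, so ∠GEH = 30°.

Therefore, the measure of angle ∠GEH = 30°.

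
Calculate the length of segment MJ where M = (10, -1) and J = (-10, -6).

The horizontal distance is |-10 - 10| = 20 and the vertical distance is |-6 - -1| = 5.
By the Pythagorean theorem, d = sqrt(20^2 + 5^2) = sqrt(425) = 5*sqrt(17).

5*sqrt(17)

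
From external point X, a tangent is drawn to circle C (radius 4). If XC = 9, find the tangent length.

tangent = √(d² - r²) = √(9² - 4²) = √(81 - 16) = √65 = sqrt(65)

sqrt(65)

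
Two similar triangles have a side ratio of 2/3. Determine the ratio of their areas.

Area ratio = (side ratio)^2 = (2/3)^2 = 4:9.

4:9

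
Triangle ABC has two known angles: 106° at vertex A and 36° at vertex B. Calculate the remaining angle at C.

By the triangle angle sum property, the three interior angles of any triangle add up to 180°.
We know angle A = 106° and angle B = 36°, so their sum is 142°.
Therefore angle C = 180° - 142° = 38°.

38 degrees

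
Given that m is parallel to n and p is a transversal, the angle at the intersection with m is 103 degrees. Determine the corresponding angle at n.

When a transversal crosses parallel lines, angles in the same position at each intersection are called corresponding angles.
These are always equal, so the answer is 103 degrees.

103 degrees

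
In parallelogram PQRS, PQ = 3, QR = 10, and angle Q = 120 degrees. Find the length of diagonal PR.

Law of cosines: d^2 = 3^2 + 10^2 - 2(3)(10)cos(120°) = 139, so d = sqrt(139).

sqrt(139)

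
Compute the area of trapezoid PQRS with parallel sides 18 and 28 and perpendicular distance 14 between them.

A trapezoid's area equals the midsegment times the height.
The midsegment is (18 + 28) / 2 = 23.
Area = 23 * 14 = 322.

322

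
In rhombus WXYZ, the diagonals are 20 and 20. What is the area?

The diagonals of a rhombus divide it into four right triangles.
Each triangle has legs 20/ 2 = 10 and 20/2 = 10, so each has area (1/2)*10*10 = 50.
Four such triangles give total area = (d1 * d2) / 2 = 200.

200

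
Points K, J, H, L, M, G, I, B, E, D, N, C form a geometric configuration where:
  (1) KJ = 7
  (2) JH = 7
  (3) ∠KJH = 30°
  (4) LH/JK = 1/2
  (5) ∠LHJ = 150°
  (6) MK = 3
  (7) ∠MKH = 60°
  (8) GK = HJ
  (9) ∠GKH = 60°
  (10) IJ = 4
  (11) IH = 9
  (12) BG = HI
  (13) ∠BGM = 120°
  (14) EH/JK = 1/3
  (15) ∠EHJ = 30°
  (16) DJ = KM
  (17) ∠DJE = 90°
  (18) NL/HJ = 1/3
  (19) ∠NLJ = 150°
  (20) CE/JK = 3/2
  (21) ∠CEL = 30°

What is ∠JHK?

Step 1: By the law of cosines on triangle HJK: HK² = 7² + 7² − 2·7·7·cos(30°) = 13.13, so HK ≈ 3.62.
Step 2: By the inverse law of cosines on triangle JHK: cos(∠JHK) = (7² + 3.62² − 7²) / (2·7·3.62) = 13.13/50.73 = 0.2588, so ∠JHK = 75°.

Therefore, the measure of angle ∠JHK = 75°.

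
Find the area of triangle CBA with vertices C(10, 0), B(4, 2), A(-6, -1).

Shoelace: Area = (1/2)|10(2--1) + 4(-1-0) + -6(0-2)| = (1/2)(38) = 19

19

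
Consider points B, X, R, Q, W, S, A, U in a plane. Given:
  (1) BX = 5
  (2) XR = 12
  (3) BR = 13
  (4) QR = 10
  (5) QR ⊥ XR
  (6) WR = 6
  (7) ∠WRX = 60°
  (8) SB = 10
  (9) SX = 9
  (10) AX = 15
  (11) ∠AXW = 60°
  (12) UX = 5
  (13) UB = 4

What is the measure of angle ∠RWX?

Step 1: By the law of cosines on triangle WRX: WX² = 6² + 12² − 2·6·12·cos(60°) = 108, so WX = 6·√3.
Step 2: By the inverse law of cosines on triangle RWX: cos(∠RWX) = (6² + (6·√3)² − 12²) / (2·6·6·√3) = 0/124.71 = 0, so ∠RWX = 90°.

Therefore, the measure of angle ∠RWX = 90°.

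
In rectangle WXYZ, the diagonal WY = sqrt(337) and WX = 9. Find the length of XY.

Using the Pythagorean theorem: d^2 = a^2 + b^2
b^2 = d^2 - a^2
b^2 = 337 - 81
b^2 = 256
b = sqrt(256) = 16

16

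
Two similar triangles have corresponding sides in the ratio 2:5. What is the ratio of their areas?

Area ratio = (side ratio)^2 = (2/5)^2 = 4:25.

4:25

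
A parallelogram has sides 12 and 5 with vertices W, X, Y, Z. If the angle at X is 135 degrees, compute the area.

Area = 12 * 5 * sin(135°) = 60 * sqrt(2)/2 = 30*sqrt(2)

30*sqrt(2)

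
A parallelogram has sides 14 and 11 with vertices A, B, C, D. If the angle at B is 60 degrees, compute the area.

Area = a * b * sin(theta)
Area = 14 * 11 * sin(60 degrees)
Area = 154 * sqrt(3)/2
Area = 77*sqrt(3)

77*sqrt(3)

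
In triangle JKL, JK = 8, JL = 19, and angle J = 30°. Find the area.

Area = (1/2) * JK * JL * sin(J)
Area = (1/2) * 8 * 19 * sin(30°)
Area = (1/2) * 8 * 19 * 1/2
Area = 38

38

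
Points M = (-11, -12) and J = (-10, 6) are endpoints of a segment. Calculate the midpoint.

The midpoint is the average of the coordinates:
x: (-11 + -10)/2 = -21/2
y: (-12 + 6)/2 = -3
Midpoint = (-21/2, -3)

(-21/2, -3)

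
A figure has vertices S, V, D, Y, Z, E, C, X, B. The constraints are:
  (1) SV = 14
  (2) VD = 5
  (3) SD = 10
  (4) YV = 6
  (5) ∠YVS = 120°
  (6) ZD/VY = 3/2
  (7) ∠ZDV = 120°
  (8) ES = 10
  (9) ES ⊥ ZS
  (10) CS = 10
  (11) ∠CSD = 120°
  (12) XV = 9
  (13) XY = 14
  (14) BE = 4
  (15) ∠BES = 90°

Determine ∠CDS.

Step 1: By the law of cosines on triangle DSC: DC² = 10² + 10² − 2·10·10·cos(120°) = 300, so DC = 10·√3.
Step 2: By the inverse law of cosines on triangle CDS: cos(∠CDS) = ((10·√3)² + 10² − 10²) / (2·10·√3·10) = 300/346.41 = 0.866, so ∠CDS = 30°.

Therefore, the measure of angle ∠CDS = 30°.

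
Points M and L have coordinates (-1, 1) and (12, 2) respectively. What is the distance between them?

The horizontal distance is |12 - -1| = 13 and the vertical distance is |2 - 1| = 1.
By the Pythagorean theorem, d = sqrt(13^2 + 1^2) = sqrt(170).

sqrt(170)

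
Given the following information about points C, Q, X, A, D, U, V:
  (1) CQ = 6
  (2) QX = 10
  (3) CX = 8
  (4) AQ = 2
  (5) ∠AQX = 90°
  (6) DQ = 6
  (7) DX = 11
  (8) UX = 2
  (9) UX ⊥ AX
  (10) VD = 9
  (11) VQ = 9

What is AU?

Step 1: By the law of cosines on triangle XQA: XA² = 10² + 2² − 2·10·2·cos(90°) = 104, so XA = 2·√26.
Step 2: By the law of cosines on triangle AXU: AU² = (2·√26)² + 2² − 2·2·√26·2·cos(90°) = 108, so AU = 6·√3.

Therefore, the length of AU = 6·√3.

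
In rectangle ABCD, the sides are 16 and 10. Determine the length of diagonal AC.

d = sqrt(16^2 + 10^2) = sqrt(356) = 2*sqrt(89)

2*sqrt(89)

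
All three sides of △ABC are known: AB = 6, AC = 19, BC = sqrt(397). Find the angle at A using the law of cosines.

By the inverse law of cosines: cos(A) = (AB² + AC² - BC²) / (2 × AB × AC)
cos(A) = (6² + 19² - (sqrt(397))²) / (2 × 6 × 19)
cos(A) = (36 + 361 - (397)) / 228
cos(A) = 0
A = arccos(0) = 90°

90°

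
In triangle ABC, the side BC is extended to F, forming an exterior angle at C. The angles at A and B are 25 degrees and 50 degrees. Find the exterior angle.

By the exterior angle theorem, an exterior angle of a triangle equals the sum of the two remote interior angles.
Exterior angle = angle A + angle B
Exterior angle = 25 + 50 = 75 degrees

75 degrees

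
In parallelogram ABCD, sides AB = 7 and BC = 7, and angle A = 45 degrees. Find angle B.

Consecutive angles are supplementary: angle B = 180 - 45 = 135 degrees.

135 degrees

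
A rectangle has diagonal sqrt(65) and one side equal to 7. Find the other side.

The diagonal of a rectangle forms a right triangle with the two sides.
Rearranging the Pythagorean theorem: missing side = sqrt(d^2 - known^2).
= sqrt(65 - 49) = sqrt(16) = 4.

4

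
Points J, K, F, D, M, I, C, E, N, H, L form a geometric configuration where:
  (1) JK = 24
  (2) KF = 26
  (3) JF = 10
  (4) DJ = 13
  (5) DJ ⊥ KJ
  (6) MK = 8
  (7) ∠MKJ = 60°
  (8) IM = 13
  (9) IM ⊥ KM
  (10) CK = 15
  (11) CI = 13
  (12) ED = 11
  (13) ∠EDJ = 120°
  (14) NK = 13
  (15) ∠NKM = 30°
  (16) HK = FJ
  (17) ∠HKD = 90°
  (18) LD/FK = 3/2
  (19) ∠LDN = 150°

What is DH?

From the given relations: HK = FJ = 10.
Step 1: By the law of cosines on triangle DJK: DK² = 13² + 24² − 2·13·24·cos(90°) = 745, so DK ≈ 27.29.
Step 2: By the law of cosines on triangle DKH: DH² = 27.29² + 10² − 2·27.29·10·cos(90°) = 845, so DH = 13·√5.

Therefore, the length of DH = 13·√5.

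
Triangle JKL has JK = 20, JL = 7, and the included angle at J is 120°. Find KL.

By the law of cosines: KL^2 = JK^2 + JL^2 - 2*JK*JL*cos(J)
KL^2 = 20^2 + 7^2 - 2*20*7*cos(120°)
KL^2 = 400 + 49 - 280*(-1/2)
KL^2 = 589
KL = sqrt(589)

sqrt(589)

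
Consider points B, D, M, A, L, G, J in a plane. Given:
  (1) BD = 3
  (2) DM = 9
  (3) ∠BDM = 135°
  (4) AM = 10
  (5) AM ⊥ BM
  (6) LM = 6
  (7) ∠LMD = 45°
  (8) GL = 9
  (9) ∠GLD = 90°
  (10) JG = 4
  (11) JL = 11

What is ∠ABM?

Step 1: By the law of cosines on triangle BDM: BM² = 3² + 9² − 2·3·9·cos(135°) = 128.18, so BM ≈ 11.32.
Step 2: By the law of cosines on triangle BMA: BA² = 11.32² + 10² − 2·11.32·10·cos(90°) = 228.18, so BA ≈ 15.11.
Step 3: By the inverse law of cosines on triangle ABM: cos(∠ABM) = (15.11² + 11.32² − 10²) / (2·15.11·11.32) = 256.37/342.05 = 0.7495, so ∠ABM = 41.45°.

Therefore, the measure of angle ∠ABM = 41.45°.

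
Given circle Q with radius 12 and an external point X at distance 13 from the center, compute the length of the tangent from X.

The tangent, radius, and line from the external point to the center form a right triangle.
The right angle is where the tangent meets the radius.
By the Pythagorean theorem: tangent² + 12² = 13²
tangent² = 169 - 144 = 25
tangent = 5

5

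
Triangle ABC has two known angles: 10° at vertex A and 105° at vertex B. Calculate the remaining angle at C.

The interior angles sum to 180°: angle C = 180 - 10 - 105 = 65°.
The triangle is obtuse (angles 10°, 105°, 65°).

65 degrees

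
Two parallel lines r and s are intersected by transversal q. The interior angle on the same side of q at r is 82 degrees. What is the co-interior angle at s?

Co-interior angles (same-side interior) formed by parallel lines and a transversal are supplementary (sum to 180 degrees).
The given angle is 82 degrees.
The co-interior angle = 180 - 82 = 98 degrees.

98 degrees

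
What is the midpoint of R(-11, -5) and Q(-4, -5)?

The midpoint is the point halfway along the segment.
Move half the horizontal distance: -11 + (-4 - -11)/2 = -11 + 7/2 = -15/2
Move half the vertical distance: -5 + (-5 - -5)/2 = -5 + 0/2 = -5
Midpoint = (-15/2, -5)

(-15/2, -5)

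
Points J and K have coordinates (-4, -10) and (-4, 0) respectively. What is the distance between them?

d = sqrt((-4 - -4)^2 + (0 - -10)^2)
d = sqrt(0^2 + 10^2)
d = sqrt(0 + 100)
d = sqrt(100) = 10

10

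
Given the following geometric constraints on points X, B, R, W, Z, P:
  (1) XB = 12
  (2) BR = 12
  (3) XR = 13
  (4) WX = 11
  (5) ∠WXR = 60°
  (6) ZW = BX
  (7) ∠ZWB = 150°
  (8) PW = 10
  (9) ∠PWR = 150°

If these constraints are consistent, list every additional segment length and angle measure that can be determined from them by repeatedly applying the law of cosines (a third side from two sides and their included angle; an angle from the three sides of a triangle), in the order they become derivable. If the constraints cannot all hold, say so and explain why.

The constraints are consistent. Derivable facts, in order:
After 1 step:
- RW = 7·√3
- ∠BRX = 57.2°
- ∠BXR = 57.2°
- ∠RBX = 65.59°
After 2 steps:
- RP ≈ 21.38
- ∠RWX = 68.21°
- ∠WRX = 51.79°
After 3 steps:
- ∠PRW = 13.53°
- ∠RPW = 16.47°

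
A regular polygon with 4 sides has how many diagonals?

Each of the 4 vertices connects to 1 non-adjacent vertices via diagonals.
Total connections = 4 × 1 = 4, but each diagonal is counted twice.
Number of diagonals = 4 / 2 = 2.

2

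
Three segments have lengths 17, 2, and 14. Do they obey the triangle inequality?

Check the triangle inequality: 2 + 14 = 16 ≤ 17.
Since the sum of two sides does not exceed the third, no triangle can be formed.

No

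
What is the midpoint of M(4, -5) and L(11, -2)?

M = ((x₁ + x₂)/2, (y₁ + y₂)/2)
= ((4 + 11)/2, (-5 + -2)/2)
= (15/2, -7/2) = (15/2, -7/2)

(15/2, -7/2)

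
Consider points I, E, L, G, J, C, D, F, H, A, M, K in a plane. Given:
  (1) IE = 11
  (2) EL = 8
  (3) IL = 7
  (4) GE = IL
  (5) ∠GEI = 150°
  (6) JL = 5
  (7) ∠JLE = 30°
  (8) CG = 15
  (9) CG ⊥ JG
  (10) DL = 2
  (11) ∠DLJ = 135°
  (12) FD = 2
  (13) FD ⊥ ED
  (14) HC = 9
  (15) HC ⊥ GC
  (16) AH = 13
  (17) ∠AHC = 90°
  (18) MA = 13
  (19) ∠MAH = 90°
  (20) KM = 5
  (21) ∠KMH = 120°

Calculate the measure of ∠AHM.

Step 1: By the law of cosines on triangle HAM: HM² = 13² + 13² − 2·13·13·cos(90°) = 338, so HM = 13·√2.
Step 2: By the inverse law of cosines on triangle AHM: cos(∠AHM) = (13² + (13·√2)² − 13²) / (2·13·13·√2) = 338/478 = 0.7071, so ∠AHM = 45°.

Therefore, the measure of angle ∠AHM = 45°.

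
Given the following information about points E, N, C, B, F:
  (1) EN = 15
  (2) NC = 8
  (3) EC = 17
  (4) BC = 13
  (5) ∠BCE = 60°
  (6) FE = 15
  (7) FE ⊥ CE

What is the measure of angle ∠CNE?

Step 1: By the inverse law of cosines on triangle CNE: cos(∠CNE) = (8² + 15² − 17²) / (2·8·15) = 0/240 = 0, so ∠CNE = 90°.

Therefore, the measure of angle ∠CNE = 90°.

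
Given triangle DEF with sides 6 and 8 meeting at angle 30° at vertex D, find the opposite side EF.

Law of cosines: EF^2 = 6^2 + 8^2 - 2(6)(8)cos(30°) = 100 - 48*sqrt(3), so EF = 2*sqrt(25 - 12*sqrt(3)).

2*sqrt(25 - 12*sqrt(3))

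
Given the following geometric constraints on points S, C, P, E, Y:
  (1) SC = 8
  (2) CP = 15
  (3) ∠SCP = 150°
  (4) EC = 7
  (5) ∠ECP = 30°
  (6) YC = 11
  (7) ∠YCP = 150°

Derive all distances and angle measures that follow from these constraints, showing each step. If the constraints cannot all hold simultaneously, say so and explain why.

The constraints are consistent.

Step 1: From SC = 8, CP = 15, and ∠SCP = 150°, by the law of cosines:
  SP² = SC² + CP² - 2·SC·CP·cos(150°) = 64 + 225 + 207.8 = 496.8
  SP ≈ 22.29

Step 2: From PC = 15, CE = 7, and ∠PCE = 30°, by the law of cosines:
  PE² = PC² + CE² - 2·PC·CE·cos(30°) = 225 + 49 - 181.9 = 92.13
  PE ≈ 9.6

Step 3: From PC = 15, CY = 11, and ∠PCY = 150°, by the law of cosines:
  PY² = PC² + CY² - 2·PC·CY·cos(150°) = 225 + 121 + 285.8 = 631.8
  PY ≈ 25.14

Step 4: From SC = 8, SP = 22.29, CP = 15, by the inverse law of cosines:
  cos(∠CSP) = (SC² + SP² - CP²) / (2·SC·SP)
  ∠CSP = 19.66°

Step 5: From PC = 15, PE = 9.6, CE = 7, by the inverse law of cosines:
  cos(∠CPE) = (PC² + PE² - CE²) / (2·PC·PE)
  ∠CPE = 21.39°

Step 6: From PC = 15, PS = 22.29, CS = 8, by the inverse law of cosines:
  cos(∠CPS) = (PC² + PS² - CS²) / (2·PC·PS)
  ∠CPS = 10.34°

Step 7: From PC = 15, PY = 25.14, CY = 11, by the inverse law of cosines:
  cos(∠CPY) = (PC² + PY² - CY²) / (2·PC·PY)
  ∠CPY = 12.64°

Step 8: From EC = 7, EP = 9.6, CP = 15, by the inverse law of cosines:
  cos(∠CEP) = (EC² + EP² - CP²) / (2·EC·EP)
  ∠CEP = 128.61°

Step 9: From YC = 11, YP = 25.14, CP = 15, by the inverse law of cosines:
  cos(∠CYP) = (YC² + YP² - CP²) / (2·YC·YP)
  ∠CYP = 17.36°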